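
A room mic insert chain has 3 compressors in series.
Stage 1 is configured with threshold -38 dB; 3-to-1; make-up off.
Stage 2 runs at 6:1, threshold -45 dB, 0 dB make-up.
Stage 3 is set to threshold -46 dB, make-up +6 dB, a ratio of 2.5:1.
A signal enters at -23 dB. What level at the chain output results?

Stage 1: 15 dB above -38 dB, reduced 3:1 to 5 dB above → -33 dB.
Stage 2: 12 dB above -45 dB, reduced 6:1 to 2 dB above → -43 dB.
Stage 3: 3 dB above -46 dB, reduced 2.5:1 to 1.2 dB above → -44.8 dB; +6 dB make-up → -38.8 dB.

-38.8 dB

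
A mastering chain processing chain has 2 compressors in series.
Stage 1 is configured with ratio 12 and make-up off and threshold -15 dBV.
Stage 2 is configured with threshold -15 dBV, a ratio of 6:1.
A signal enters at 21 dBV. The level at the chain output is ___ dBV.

Stage 1: 21 dBV is 36 dB over -15 dBV; at 12:1 that becomes 3 dB over, giving -12 dBV.
Stage 2: overshoot 3 dB → 3/6 = 0.5 dB → -14.5 dBV.

-14.5 dBV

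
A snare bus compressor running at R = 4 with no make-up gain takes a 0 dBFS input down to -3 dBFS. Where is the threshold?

Gain reduction = 0 − (-3) = 3 dB; output overshoot = GR / (R − 1) = 3 / 3 = 1 dB.
Threshold = output − output overshoot = -3 − 1 = -4 dBFS.

-4 dBFS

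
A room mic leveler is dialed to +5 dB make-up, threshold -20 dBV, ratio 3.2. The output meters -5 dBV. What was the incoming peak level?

Stripping the +5 dB make-up gives -10 dBV at the gain stage.
The compressed level sits -10 − (-20) = 10 dB over threshold.
Undo the ratio: input overshoot = 10 × 3.2 = 32 dB, giving input = 12 dBV.

12 dBV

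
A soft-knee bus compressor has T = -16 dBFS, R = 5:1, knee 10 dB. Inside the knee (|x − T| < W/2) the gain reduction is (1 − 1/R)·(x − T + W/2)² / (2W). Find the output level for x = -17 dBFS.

x − T + W/2 = -17 − (-16) + 5 = 4.
GR = (1 − 1/5) × 4² / 20 = 0.8 × 16 / 20 = 0.64 dB.
Output = -17 − 0.64 = -17.64 dBFS.

-17.64 dBFS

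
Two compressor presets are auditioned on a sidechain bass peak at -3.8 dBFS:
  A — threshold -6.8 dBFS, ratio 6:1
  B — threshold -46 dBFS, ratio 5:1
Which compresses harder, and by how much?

B, by 31.26 dB

A: overshoot 3 dB → output overshoot 0.5 dB → GR 2.5 dB.
B: overshoot 42.2 dB → output overshoot 8.44 dB → GR 33.76 dB.
B applies 31.26 dB more gain reduction.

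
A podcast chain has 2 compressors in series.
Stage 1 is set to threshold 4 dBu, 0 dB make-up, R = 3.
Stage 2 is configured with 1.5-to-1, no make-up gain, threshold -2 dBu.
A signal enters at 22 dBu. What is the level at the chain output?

6 dBu

Stage 1: 22 dBu is 18 dB over 4 dBu; at 3:1 that becomes 6 dB over, giving 10 dBu.
Stage 2: 10 dBu is 12 dB over -2 dBu; at 1.5:1 that becomes 8 dB over, giving 6 dBu.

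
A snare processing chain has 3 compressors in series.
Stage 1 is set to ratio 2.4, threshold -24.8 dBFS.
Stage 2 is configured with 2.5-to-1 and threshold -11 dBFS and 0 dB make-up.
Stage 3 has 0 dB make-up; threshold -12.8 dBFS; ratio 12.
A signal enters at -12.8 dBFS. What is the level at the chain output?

Stage 1: -12.8 dBFS is 12 dB over -24.8 dBFS; at 2.4:1 that becomes 5 dB over, giving -19.8 dBFS.
Stage 2: below threshold (-19.8 ≤ -11); passes unchanged; output -19.8 dBFS.
Stage 3: -19.8 dBFS ≤ -12.8 dBFS, so stage 3 doesn't engage; output -19.8 dBFS.

-19.8 dBFS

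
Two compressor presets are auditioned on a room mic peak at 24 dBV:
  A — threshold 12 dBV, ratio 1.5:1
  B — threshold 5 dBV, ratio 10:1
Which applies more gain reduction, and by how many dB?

A: overshoot 12 dB → output overshoot 8 dB → GR 4 dB.
B: overshoot 19 dB → output overshoot 1.9 dB → GR 17.1 dB.
B reduces 13.1 dB more.

B, by 13.1 dB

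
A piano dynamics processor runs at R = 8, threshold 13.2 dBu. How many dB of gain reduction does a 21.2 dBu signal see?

7 dB

The signal is 8 dB above threshold.
A 8:1 ratio leaves 1 dB of that excess.
GR = overshoot in − overshoot out = 8 − 1 = 7 dB.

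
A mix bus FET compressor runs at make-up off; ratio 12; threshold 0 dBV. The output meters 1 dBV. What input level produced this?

12 dBV

The compressed level sits 1 − 0 = 1 dB over threshold.
Undo the ratio: input overshoot = 1 × 12 = 12 dB, giving input = 12 dBV.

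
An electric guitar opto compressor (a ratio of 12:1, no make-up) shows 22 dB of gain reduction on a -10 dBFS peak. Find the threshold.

Input is 24 dB above T (since output overshoot × R = input overshoot: (-32 − T)·12 = -10 − T gives T = -34 dBFS).
Check: -34 + (-10 − (-34))/12 = -34 + 2 = -32 dBFS. ✓

-34 dBFS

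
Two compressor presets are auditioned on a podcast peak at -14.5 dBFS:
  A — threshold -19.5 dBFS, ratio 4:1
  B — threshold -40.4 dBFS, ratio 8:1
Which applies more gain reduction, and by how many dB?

B, by 18.9125 dB

A: overshoot 5 dB → output overshoot 1.25 dB → GR 3.75 dB.
B: overshoot 25.9 dB → output overshoot 3.2375 dB → GR 22.6625 dB.
B applies 18.9125 dB more gain reduction.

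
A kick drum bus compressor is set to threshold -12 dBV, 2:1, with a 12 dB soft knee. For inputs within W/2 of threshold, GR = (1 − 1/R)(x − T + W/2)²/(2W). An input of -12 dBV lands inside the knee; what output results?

x − T + W/2 = -12 − (-12) + 6 = 6.
GR = (1 − 1/2) × 6² / 24 = 0.5 × 36 / 24 = 0.75 dB.
Output = -12 − 0.75 = -12.75 dBV.

-12.75 dBV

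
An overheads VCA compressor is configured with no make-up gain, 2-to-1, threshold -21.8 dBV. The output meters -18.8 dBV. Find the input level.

The compressed level sits -18.8 − (-21.8) = 3 dB over threshold.
Undo the ratio: input overshoot = 3 × 2 = 6 dB, giving input = -15.8 dBV.

-15.8 dBV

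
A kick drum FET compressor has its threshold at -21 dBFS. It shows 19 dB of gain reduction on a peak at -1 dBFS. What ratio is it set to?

20:1

Input overshoot = -1 − (-21) = 20 dB.
Output overshoot = 20 − 19 = 1 dB.
Ratio = input overshoot / output overshoot = 20 / 1 = 20.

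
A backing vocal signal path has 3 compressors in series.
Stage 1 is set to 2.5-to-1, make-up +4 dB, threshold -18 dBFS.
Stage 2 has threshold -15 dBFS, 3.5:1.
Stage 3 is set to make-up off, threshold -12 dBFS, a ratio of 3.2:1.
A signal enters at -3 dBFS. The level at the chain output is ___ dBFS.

-13 dBFS

Stage 1: overshoot 15 dB → 15/2.5 = 6 dB → -12 dBFS; +4 dB make-up → -8 dBFS.
Stage 2: 7 dB above -15 dBFS, reduced 3.5:1 to 2 dB above → -13 dBFS.
Stage 3: -13 dBFS is at or below the -12 dBFS threshold — no compression; output -13 dBFS.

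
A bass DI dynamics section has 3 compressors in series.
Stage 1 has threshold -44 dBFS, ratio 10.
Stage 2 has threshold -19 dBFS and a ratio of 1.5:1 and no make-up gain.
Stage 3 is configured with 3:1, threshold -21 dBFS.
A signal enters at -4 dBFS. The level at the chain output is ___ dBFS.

-40 dBFS

Stage 1: -4 dBFS is 40 dB over -44 dBFS; at 10:1 that becomes 4 dB over, giving -40 dBFS.
Stage 2: below threshold (-40 ≤ -19); passes unchanged; output -40 dBFS.
Stage 3: -40 dBFS is at or below the -21 dBFS threshold — no compression; output -40 dBFS.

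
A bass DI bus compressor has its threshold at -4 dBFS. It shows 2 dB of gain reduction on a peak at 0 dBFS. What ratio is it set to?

2:1

Input overshoot = 0 − (-4) = 4 dB.
Output overshoot = 4 − 2 = 2 dB.
Ratio = input overshoot / output overshoot = 4 / 2 = 2.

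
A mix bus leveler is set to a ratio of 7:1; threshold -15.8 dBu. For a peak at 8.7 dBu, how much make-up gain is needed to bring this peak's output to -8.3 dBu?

Overshoot 24.5 dB → 24.5/7 = 3.5 dB after compression, so the compressed level is -15.8 + 3.5 = -12.3 dBu.
Make-up = target − compressed = -8.3 − (-12.3) = 4 dB.

4 dB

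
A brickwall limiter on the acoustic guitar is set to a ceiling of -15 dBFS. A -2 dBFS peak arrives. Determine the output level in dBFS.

At ∞:1, everything above -15 dBFS is held at the ceiling.

-15 dBFS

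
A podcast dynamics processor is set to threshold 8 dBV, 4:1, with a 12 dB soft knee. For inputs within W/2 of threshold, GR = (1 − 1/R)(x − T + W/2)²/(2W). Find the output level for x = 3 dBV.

2.96875 dBV

x − T + W/2 = 3 − 8 + 6 = 1.
GR = (1 − 1/4) × 1² / 24 = 0.75 × 1 / 24 = 0.03125 dB.
Output = 3 − 0.03125 = 2.96875 dBV.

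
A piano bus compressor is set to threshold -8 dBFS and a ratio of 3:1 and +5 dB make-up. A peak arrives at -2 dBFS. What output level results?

-2 dBFS sits 6 dB over threshold.
The 6 dB excess becomes 2 dB after 3:1 reduction.
So the level is -8 + 2 = -6 dBFS; make-up adds 5 dB, giving -1 dBFS.

-1 dBFS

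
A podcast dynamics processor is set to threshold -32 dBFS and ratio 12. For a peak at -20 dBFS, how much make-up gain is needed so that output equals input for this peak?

11 dB

The peak compresses to -32 + 12/12 = -31 dBFS.
To reach -20 dBFS requires -20 − (-31) = 11 dB of make-up.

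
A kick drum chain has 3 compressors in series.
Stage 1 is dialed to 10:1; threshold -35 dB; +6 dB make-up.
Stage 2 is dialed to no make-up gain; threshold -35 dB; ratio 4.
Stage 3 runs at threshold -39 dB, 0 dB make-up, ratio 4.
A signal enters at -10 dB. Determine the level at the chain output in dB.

Stage 1: overshoot 25 dB → 25/10 = 2.5 dB → -32.5 dB; +6 dB make-up → -26.5 dB.
Stage 2: 8.5 dB above -35 dB, reduced 4:1 to 2.125 dB above → -32.875 dB.
Stage 3: 6.125 dB above -39 dB, reduced 4:1 to 1.53125 dB above → -37.46875 dB.

-37.46875 dB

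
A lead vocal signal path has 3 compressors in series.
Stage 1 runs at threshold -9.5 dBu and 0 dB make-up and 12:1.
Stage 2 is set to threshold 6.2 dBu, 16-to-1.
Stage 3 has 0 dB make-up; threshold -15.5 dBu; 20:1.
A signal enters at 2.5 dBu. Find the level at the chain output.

-15.15 dBu

Stage 1: 2.5 dBu is 12 dB over -9.5 dBu; at 12:1 that becomes 1 dB over, giving -8.5 dBu.
Stage 2: -8.5 dBu ≤ 6.2 dBu, so stage 2 doesn't engage; output -8.5 dBu.
Stage 3: -8.5 dBu is 7 dB over -15.5 dBu; at 20:1 that becomes 0.35 dB over, giving -15.15 dBu.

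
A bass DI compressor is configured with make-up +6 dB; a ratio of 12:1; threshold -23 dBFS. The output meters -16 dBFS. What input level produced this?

Stripping the +6 dB make-up gives -22 dBFS at the gain stage.
Post-compression overshoot = -22 − (-23) = 1 dB.
Before 12:1 compression the overshoot was 1 × 12 = 12 dB, so input = -23 + 12 = -11 dBFS.

-11 dBFS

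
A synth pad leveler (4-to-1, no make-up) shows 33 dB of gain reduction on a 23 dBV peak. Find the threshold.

Input is 44 dB above T (since output overshoot × R = input overshoot: (-10 − T)·4 = 23 − T gives T = -21 dBV).
Check: -21 + (23 − (-21))/4 = -21 + 11 = -10 dBV. ✓

-21 dBV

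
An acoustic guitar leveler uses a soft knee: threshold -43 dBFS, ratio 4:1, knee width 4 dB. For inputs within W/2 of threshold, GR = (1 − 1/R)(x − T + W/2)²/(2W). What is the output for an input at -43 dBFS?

-43.375 dBFS

x − T + W/2 = -43 − (-43) + 2 = 2.
GR = (1 − 1/4) × 2² / 8 = 0.75 × 4 / 8 = 0.375 dB.
Output = -43 − 0.375 = -43.375 dBFS.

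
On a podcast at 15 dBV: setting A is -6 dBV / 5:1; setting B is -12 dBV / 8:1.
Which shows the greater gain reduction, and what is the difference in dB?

A: 21 dB over, compressed to 4.2 dB over, so 16.8 dB of GR.
B: 27 dB over, compressed to 3.375 dB over, so 23.625 dB of GR.
Difference: 6.825 dB in favour of B.

B, by 6.825 dB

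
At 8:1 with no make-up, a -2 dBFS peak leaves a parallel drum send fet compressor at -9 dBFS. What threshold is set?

Input is 8 dB above T (since output overshoot × R = input overshoot: (-9 − T)·8 = -2 − T gives T = -10 dBFS).
Check: -10 + (-2 − (-10))/8 = -10 + 1 = -9 dBFS. ✓

-10 dBFS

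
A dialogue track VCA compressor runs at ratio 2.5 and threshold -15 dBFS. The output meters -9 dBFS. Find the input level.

0 dBFS

That's 6 dB above the -15 dBFS threshold.
Before 2.5:1 compression the overshoot was 6 × 2.5 = 15 dB, so input = -15 + 15 = 0 dBFS.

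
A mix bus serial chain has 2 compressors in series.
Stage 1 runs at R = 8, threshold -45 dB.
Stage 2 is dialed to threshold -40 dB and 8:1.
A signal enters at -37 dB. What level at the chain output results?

-44 dB

Stage 1: overshoot 8 dB → 8/8 = 1 dB → -44 dB.
Stage 2: below threshold (-44 ≤ -40); passes unchanged; output -44 dB.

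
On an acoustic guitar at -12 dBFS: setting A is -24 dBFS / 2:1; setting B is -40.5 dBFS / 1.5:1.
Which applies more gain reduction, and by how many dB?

B, by 3.5 dB

A: 12 dB over, compressed to 6 dB over, so 6 dB of GR.
B: 28.5 dB over, compressed to 19 dB over, so 9.5 dB of GR.
Difference: 3.5 dB in favour of B.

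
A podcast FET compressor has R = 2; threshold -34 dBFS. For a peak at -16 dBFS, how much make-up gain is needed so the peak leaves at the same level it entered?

9 dB

Overshoot 18 dB → 18/2 = 9 dB after compression, so the compressed level is -34 + 9 = -25 dBFS.
Make-up = target − compressed = -16 − (-25) = 9 dB.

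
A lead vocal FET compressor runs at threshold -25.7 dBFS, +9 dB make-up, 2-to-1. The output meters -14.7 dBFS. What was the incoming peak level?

Remove make-up: -14.7 − 9 = -23.7 dBFS.
That's 2 dB above the -25.7 dBFS threshold.
Input overshoot = R × output overshoot = 4 dB → input = -25.7 + 4 = -21.7 dBFS.

-21.7 dBFS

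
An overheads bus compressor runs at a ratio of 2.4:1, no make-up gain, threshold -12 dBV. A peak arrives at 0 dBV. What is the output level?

-7 dBV

The input is 12 dB above the -12 dBV threshold.
The 12 dB excess becomes 5 dB after 2.4:1 reduction.
So the level is -12 + 5 = -7 dBV.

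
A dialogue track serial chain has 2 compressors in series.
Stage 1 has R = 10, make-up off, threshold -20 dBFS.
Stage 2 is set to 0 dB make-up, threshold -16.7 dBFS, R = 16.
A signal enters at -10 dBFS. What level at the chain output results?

Stage 1: 10 dB above -20 dBFS, reduced 10:1 to 1 dB above → -19 dBFS.
Stage 2: -19 dBFS is at or below the -16.7 dBFS threshold — no compression; output -19 dBFS.

-19 dBFS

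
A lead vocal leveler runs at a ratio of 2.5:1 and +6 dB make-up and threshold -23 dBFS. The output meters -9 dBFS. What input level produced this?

-3 dBFS

Before make-up, the level was -9 − 6 = -15 dBFS.
The compressed level sits -15 − (-23) = 8 dB over threshold.
Input overshoot = R × output overshoot = 20 dB → input = -23 + 20 = -3 dBFS.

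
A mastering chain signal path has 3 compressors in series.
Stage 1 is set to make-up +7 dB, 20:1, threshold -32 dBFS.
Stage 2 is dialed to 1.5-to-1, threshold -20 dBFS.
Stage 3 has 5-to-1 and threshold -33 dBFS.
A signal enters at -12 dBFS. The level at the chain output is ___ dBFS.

Stage 1: 20 dB above -32 dBFS, reduced 20:1 to 1 dB above → -31 dBFS; +7 dB make-up → -24 dBFS.
Stage 2: below threshold (-24 ≤ -20); passes unchanged; output -24 dBFS.
Stage 3: 9 dB above -33 dBFS, reduced 5:1 to 1.8 dB above → -31.2 dBFS.

-31.2 dBFS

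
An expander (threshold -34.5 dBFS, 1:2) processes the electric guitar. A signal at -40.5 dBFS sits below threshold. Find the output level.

-46.5 dBFS

Below threshold, a 1:2 expander applies gain = (2−1)×(T − x) of attenuation.
(2−1) × 6 = 6 dB, so output = -40.5 − 6 = -46.5 dBFS.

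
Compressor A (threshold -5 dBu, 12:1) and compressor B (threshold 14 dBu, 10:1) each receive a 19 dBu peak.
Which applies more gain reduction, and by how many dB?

A: 24 dB over, compressed to 2 dB over, so 22 dB of GR.
B: 5 dB over, compressed to 0.5 dB over, so 4.5 dB of GR.
A applies 17.5 dB more gain reduction.

A, by 17.5 dB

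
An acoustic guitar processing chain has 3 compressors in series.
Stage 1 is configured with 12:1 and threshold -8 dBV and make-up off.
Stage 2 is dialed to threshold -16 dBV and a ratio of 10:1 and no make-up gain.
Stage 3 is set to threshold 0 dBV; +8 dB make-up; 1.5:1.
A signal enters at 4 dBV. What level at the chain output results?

-7.1 dBV

Stage 1: 4 dBV is 12 dB over -8 dBV; at 12:1 that becomes 1 dB over, giving -7 dBV.
Stage 2: 9 dB above -16 dBV, reduced 10:1 to 0.9 dB above → -15.1 dBV.
Stage 3: -15.1 dBV ≤ 0 dBV, so stage 3 doesn't engage; make-up brings it to -7.1 dBV.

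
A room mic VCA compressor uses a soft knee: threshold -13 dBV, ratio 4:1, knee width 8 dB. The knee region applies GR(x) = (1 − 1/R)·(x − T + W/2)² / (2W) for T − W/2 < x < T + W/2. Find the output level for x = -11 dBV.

x − T + W/2 = -11 − (-13) + 4 = 6.
GR = (1 − 1/4) × 6² / 16 = 0.75 × 36 / 16 = 1.6875 dB.
Output = -11 − 1.6875 = -12.6875 dBV.

-12.6875 dBV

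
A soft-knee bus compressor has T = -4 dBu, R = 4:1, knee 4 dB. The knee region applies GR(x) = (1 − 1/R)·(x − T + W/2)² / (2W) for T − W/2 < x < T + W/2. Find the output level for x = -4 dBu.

x − T + W/2 = -4 − (-4) + 2 = 2.
GR = (1 − 1/4) × 2² / 8 = 0.75 × 4 / 8 = 0.375 dB.
Output = -4 − 0.375 = -4.375 dBu.

-4.375 dBu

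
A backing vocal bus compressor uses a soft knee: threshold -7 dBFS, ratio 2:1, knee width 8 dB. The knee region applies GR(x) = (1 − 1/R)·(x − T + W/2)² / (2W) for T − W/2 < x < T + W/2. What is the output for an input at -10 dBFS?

-10.03125 dBFS

x − T + W/2 = -10 − (-7) + 4 = 1.
GR = (1 − 1/2) × 1² / 16 = 0.5 × 1 / 16 = 0.03125 dB.
Output = -10 − 0.03125 = -10.03125 dBFS.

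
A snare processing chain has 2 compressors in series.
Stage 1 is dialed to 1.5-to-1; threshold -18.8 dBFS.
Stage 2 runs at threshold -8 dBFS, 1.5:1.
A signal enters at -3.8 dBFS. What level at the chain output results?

Stage 1: overshoot 15 dB → 15/1.5 = 10 dB → -8.8 dBFS.
Stage 2: -8.8 dBFS ≤ -8 dBFS, so stage 2 doesn't engage; output -8.8 dBFS.

-8.8 dBFS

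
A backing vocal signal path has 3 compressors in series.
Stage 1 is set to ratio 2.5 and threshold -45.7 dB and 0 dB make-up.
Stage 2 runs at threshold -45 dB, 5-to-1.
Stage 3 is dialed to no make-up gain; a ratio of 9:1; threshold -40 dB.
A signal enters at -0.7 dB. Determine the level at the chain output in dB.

-41.54 dB

Stage 1: -0.7 dB is 45 dB over -45.7 dB; at 2.5:1 that becomes 18 dB over, giving -27.7 dB.
Stage 2: -27.7 dB is 17.3 dB over -45 dB; at 5:1 that becomes 3.46 dB over, giving -41.54 dB.
Stage 3: below threshold (-41.54 ≤ -40); passes unchanged; output -41.54 dB.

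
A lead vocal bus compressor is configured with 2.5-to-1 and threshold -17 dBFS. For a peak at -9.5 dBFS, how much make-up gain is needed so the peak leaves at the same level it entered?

4.5 dB

Without make-up, output = threshold + overshoot/2.5 = -17 + 3 = -14 dBFS.
Gap to target: 4.5 dB.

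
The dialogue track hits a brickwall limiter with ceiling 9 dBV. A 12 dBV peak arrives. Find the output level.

9 dBV

A brickwall limiter is an ∞:1 compressor: any input above the ceiling is clamped to 9 dBV.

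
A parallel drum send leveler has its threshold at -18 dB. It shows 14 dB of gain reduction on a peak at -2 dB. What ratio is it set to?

Input overshoot = -2 − (-18) = 16 dB.
Output overshoot = 16 − 14 = 2 dB.
Ratio = input overshoot / output overshoot = 16 / 2 = 8.

8:1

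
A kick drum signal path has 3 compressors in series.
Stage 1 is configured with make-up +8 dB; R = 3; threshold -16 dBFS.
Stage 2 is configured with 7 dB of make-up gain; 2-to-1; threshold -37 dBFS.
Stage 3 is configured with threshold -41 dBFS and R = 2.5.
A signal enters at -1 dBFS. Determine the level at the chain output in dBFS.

Stage 1: 15 dB above -16 dBFS, reduced 3:1 to 5 dB above → -11 dBFS; +8 dB make-up → -3 dBFS.
Stage 2: 34 dB above -37 dBFS, reduced 2:1 to 17 dB above → -20 dBFS; +7 dB make-up → -13 dBFS.
Stage 3: -13 dBFS is 28 dB over -41 dBFS; at 2.5:1 that becomes 11.2 dB over, giving -29.8 dBFS.

-29.8 dBFS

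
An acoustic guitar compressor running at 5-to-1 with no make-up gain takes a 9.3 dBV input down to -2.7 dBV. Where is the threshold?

-5.7 dBV

Let T be the threshold. Output overshoot = (input overshoot)/R, so -2.7 − T = (9.3 − T)/5.
5·(-2.7 − T) = 9.3 − T → 4·T = -13.5 − 9.3 = -22.8.
T = -22.8/4 = -5.7 dBV.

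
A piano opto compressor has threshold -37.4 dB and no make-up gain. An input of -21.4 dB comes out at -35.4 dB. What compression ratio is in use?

8:1

Input overshoot = -21.4 − (-37.4) = 16 dB; output overshoot = -35.4 − (-37.4) = 2 dB.
Ratio = 16 / 2 = 8.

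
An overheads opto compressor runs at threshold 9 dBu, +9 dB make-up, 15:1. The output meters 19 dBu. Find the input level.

24 dBu

Remove make-up: 19 − 9 = 10 dBu.
Post-compression overshoot = 10 − 9 = 1 dB.
Input overshoot = R × output overshoot = 15 dB → input = 9 + 15 = 24 dBu.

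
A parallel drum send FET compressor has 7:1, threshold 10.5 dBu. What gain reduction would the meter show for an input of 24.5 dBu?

12 dB

Overshoot = 24.5 − 10.5 = 14 dB.
A 7:1 ratio leaves 2 dB of that excess.
Gain reduction = 14 − 2 = 12 dB.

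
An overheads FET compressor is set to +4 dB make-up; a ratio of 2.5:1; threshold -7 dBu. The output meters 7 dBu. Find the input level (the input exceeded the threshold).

18 dBu

Before make-up, the level was 7 − 4 = 3 dBu.
Post-compression overshoot = 3 − (-7) = 10 dB.
Undo the ratio: input overshoot = 10 × 2.5 = 25 dB, giving input = 18 dBu.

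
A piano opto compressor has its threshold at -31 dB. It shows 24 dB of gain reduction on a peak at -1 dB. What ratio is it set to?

Input overshoot = -1 − (-31) = 30 dB.
Output overshoot = 30 − 24 = 6 dB.
Ratio = input overshoot / output overshoot = 30 / 6 = 5.

5:1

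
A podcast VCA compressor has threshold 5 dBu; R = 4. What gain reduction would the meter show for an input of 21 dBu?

The signal is 16 dB above threshold.
A 4:1 ratio leaves 4 dB of that excess.
GR = overshoot in − overshoot out = 16 − 4 = 12 dB.

12 dB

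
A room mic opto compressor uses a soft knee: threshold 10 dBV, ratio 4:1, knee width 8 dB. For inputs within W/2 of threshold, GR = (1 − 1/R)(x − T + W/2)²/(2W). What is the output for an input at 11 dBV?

x − T + W/2 = 11 − 10 + 4 = 5.
GR = (1 − 1/4) × 5² / 16 = 0.75 × 25 / 16 = 1.171875 dB.
Output = 11 − 1.171875 = 9.828125 dBV.

9.828125 dBV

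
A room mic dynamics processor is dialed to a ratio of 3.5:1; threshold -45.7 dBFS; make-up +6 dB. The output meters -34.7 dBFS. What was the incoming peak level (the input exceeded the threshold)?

-28.2 dBFS

Stripping the +6 dB make-up gives -40.7 dBFS at the gain stage.
Post-compression overshoot = -40.7 − (-45.7) = 5 dB.
Input overshoot = R × output overshoot = 17.5 dB → input = -45.7 + 17.5 = -28.2 dBFS.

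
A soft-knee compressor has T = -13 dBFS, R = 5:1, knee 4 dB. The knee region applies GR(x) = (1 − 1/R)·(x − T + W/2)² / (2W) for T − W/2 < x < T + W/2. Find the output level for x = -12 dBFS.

x − T + W/2 = -12 − (-13) + 2 = 3.
GR = (1 − 1/5) × 3² / 8 = 0.8 × 9 / 8 = 0.9 dB.
Output = -12 − 0.9 = -12.9 dBFS.

-12.9 dBFS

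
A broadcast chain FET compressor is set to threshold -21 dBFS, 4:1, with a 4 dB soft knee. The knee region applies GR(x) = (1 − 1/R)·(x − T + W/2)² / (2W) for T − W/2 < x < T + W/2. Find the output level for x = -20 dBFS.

-20.84375 dBFS

x − T + W/2 = -20 − (-21) + 2 = 3.
GR = (1 − 1/4) × 3² / 8 = 0.75 × 9 / 8 = 0.84375 dB.
Output = -20 − 0.84375 = -20.84375 dBFS.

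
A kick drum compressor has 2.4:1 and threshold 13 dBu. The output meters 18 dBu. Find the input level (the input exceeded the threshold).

25 dBu

That's 5 dB above the 13 dBu threshold.
Input overshoot = R × output overshoot = 12 dB → input = 13 + 12 = 25 dBu.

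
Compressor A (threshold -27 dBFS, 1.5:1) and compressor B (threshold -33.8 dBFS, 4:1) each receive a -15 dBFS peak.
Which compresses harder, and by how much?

A: 12 dB over, compressed to 8 dB over, so 4 dB of GR.
B: 18.8 dB over, compressed to 4.7 dB over, so 14.1 dB of GR.
B reduces 10.1 dB more.

B, by 10.1 dB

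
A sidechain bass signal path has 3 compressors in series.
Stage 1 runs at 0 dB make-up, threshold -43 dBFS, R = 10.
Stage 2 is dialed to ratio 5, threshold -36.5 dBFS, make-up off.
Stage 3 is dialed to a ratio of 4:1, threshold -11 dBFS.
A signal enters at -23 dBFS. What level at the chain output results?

Stage 1: 20 dB above -43 dBFS, reduced 10:1 to 2 dB above → -41 dBFS.
Stage 2: below threshold (-41 ≤ -36.5); passes unchanged; output -41 dBFS.
Stage 3: below threshold (-41 ≤ -11); passes unchanged; output -41 dBFS.

-41 dBFS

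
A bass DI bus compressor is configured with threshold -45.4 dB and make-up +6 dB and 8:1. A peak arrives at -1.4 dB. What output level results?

-1.4 dB sits 44 dB over threshold.
The 44 dB excess becomes 5.5 dB after 8:1 reduction.
So the level is -45.4 + 5.5 = -39.9 dB; make-up adds 6 dB, giving -33.9 dB.

-33.9 dB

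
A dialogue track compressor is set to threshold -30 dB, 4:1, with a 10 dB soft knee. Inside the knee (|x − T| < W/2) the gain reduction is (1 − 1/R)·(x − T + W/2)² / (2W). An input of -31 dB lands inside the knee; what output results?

x − T + W/2 = -31 − (-30) + 5 = 4.
GR = (1 − 1/4) × 4² / 20 = 0.75 × 16 / 20 = 0.6 dB.
Output = -31 − 0.6 = -31.6 dB.

-31.6 dB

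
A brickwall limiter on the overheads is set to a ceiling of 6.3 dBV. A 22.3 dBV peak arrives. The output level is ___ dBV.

A brickwall limiter is an ∞:1 compressor: any input above the ceiling is clamped to 6.3 dBV.

6.3 dBV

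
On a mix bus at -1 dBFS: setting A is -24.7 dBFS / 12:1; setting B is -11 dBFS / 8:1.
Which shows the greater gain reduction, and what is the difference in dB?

A: overshoot 23.7 dB → output overshoot 1.975 dB → GR 21.725 dB.
B: overshoot 10 dB → output overshoot 1.25 dB → GR 8.75 dB.
A reduces 12.975 dB more.

A, by 12.975 dB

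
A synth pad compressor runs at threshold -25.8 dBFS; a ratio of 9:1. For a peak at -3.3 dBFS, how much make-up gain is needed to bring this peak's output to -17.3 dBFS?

The peak compresses to -25.8 + 22.5/9 = -23.3 dBFS.
To reach -17.3 dBFS requires -17.3 − (-23.3) = 6 dB of make-up.

6 dB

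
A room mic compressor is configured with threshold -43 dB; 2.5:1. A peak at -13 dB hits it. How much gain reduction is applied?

Overshoot = -13 − (-43) = 30 dB.
After 2.5:1 compression the overshoot becomes 30/2.5 = 12 dB.
GR = overshoot in − overshoot out = 30 − 12 = 18 dB.

18 dB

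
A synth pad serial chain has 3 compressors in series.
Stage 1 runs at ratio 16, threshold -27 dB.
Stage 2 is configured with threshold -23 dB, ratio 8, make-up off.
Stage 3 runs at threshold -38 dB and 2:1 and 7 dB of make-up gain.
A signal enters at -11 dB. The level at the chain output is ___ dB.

Stage 1: overshoot 16 dB → 16/16 = 1 dB → -26 dB.
Stage 2: -26 dB ≤ -23 dB, so stage 2 doesn't engage; output -26 dB.
Stage 3: overshoot 12 dB → 12/2 = 6 dB → -32 dB; +7 dB make-up → -25 dB.

-25 dB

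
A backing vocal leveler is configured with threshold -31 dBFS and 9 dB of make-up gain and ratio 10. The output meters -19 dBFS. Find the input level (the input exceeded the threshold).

Before make-up, the level was -19 − 9 = -28 dBFS.
That's 3 dB above the -31 dBFS threshold.
Undo the ratio: input overshoot = 3 × 10 = 30 dB, giving input = -1 dBFS.

-1 dBFS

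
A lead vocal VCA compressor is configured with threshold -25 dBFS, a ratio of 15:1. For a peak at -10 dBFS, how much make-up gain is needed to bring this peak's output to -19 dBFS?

Without make-up, output = threshold + overshoot/15 = -25 + 1 = -24 dBFS.
Gap to target: 5 dB.

5 dB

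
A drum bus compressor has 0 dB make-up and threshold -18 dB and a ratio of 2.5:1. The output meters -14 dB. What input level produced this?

-8 dB

The compressed level sits -14 − (-18) = 4 dB over threshold.
Undo the ratio: input overshoot = 4 × 2.5 = 10 dB, giving input = -8 dB.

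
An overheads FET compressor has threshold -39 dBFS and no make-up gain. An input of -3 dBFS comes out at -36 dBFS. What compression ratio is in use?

12:1

Input overshoot = -3 − (-39) = 36 dB; output overshoot = -36 − (-39) = 3 dB.
Ratio = 36 / 3 = 12.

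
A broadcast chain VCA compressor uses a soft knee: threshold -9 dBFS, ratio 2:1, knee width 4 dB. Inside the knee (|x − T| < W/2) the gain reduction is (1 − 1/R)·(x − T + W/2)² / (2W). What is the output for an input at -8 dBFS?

x − T + W/2 = -8 − (-9) + 2 = 3.
GR = (1 − 1/2) × 3² / 8 = 0.5 × 9 / 8 = 0.5625 dB.
Output = -8 − 0.5625 = -8.5625 dBFS.

-8.5625 dBFS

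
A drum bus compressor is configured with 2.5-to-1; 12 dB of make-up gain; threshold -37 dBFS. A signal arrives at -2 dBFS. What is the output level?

-2 dBFS sits 35 dB over threshold.
The 35 dB excess becomes 14 dB after 2.5:1 reduction.
That puts the output at -23 dBFS; make-up adds 12 dB, giving -11 dBFS.

-11 dBFS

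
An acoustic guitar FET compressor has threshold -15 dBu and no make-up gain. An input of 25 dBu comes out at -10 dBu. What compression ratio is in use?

Input overshoot = 25 − (-15) = 40 dB; output overshoot = -10 − (-15) = 5 dB.
Ratio = 40 / 5 = 8.

8:1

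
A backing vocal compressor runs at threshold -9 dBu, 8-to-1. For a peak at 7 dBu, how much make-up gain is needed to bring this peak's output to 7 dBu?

14 dB

Without make-up, output = threshold + overshoot/8 = -9 + 2 = -7 dBu.
Gap to target: 14 dB.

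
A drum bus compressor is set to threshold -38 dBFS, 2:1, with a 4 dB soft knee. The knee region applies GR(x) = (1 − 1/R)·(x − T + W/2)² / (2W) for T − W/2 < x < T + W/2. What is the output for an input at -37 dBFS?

-37.5625 dBFS

x − T + W/2 = -37 − (-38) + 2 = 3.
GR = (1 − 1/2) × 3² / 8 = 0.5 × 9 / 8 = 0.5625 dB.
Output = -37 − 0.5625 = -37.5625 dBFS.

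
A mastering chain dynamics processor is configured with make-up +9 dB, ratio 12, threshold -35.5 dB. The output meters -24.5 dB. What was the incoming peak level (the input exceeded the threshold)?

-11.5 dB

Remove make-up: -24.5 − 9 = -33.5 dB.
That's 2 dB above the -35.5 dB threshold.
Before 12:1 compression the overshoot was 2 × 12 = 24 dB, so input = -35.5 + 24 = -11.5 dB.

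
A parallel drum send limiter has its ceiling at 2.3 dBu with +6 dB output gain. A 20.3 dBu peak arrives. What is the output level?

8.3 dBu

The limiter clamps the peak to its 2.3 dBu ceiling.
Output gain then adds 6 dB: 2.3 + 6 = 8.3 dBu.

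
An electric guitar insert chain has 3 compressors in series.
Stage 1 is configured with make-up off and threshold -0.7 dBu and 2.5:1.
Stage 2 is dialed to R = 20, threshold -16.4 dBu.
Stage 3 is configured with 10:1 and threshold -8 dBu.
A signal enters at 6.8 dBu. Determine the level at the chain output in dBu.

-15.465 dBu

Stage 1: 7.5 dB above -0.7 dBu, reduced 2.5:1 to 3 dB above → 2.3 dBu.
Stage 2: 18.7 dB above -16.4 dBu, reduced 20:1 to 0.935 dB above → -15.465 dBu.
Stage 3: -15.465 dBu is at or below the -8 dBu threshold — no compression; output -15.465 dBu.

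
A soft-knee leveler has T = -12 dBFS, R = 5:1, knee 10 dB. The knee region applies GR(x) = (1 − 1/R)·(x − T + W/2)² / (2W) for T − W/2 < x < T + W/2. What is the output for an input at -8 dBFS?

-11.24 dBFS

x − T + W/2 = -8 − (-12) + 5 = 9.
GR = (1 − 1/5) × 9² / 20 = 0.8 × 81 / 20 = 3.24 dB.
Output = -8 − 3.24 = -11.24 dBFS.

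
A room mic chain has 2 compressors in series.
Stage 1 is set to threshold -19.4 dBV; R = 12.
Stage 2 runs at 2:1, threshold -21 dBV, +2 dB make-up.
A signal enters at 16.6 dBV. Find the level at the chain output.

-16.7 dBV

Stage 1: overshoot 36 dB → 36/12 = 3 dB → -16.4 dBV.
Stage 2: 4.6 dB above -21 dBV, reduced 2:1 to 2.3 dB above → -18.7 dBV; +2 dB make-up → -16.7 dBV.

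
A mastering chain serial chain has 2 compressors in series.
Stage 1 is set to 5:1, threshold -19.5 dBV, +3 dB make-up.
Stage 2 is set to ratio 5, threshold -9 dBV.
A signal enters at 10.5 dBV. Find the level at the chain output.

-10.5 dBV

Stage 1: 30 dB above -19.5 dBV, reduced 5:1 to 6 dB above → -13.5 dBV; +3 dB make-up → -10.5 dBV.
Stage 2: below threshold (-10.5 ≤ -9); passes unchanged; output -10.5 dBV.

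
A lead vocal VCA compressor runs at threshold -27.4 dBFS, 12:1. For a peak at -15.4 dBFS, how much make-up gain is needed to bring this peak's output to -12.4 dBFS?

14 dB

Without make-up, output = threshold + overshoot/12 = -27.4 + 1 = -26.4 dBFS.
Gap to target: 14 dB.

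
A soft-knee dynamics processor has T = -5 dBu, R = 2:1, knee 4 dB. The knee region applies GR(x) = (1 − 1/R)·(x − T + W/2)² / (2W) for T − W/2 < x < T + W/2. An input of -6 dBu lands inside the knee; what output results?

-6.0625 dBu

x − T + W/2 = -6 − (-5) + 2 = 1.
GR = (1 − 1/2) × 1² / 8 = 0.5 × 1 / 8 = 0.0625 dB.
Output = -6 − 0.0625 = -6.0625 dBu.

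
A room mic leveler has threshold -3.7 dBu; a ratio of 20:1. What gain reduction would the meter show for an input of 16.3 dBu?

19 dB

Overshoot = 16.3 − (-3.7) = 20 dB.
After 20:1 compression the overshoot becomes 20/20 = 1 dB.
So the signal is attenuated by 20 − 1 = 19 dB.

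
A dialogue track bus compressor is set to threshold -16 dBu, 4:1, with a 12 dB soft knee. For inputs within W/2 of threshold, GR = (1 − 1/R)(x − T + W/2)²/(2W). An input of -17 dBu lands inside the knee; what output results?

-17.78125 dBu

x − T + W/2 = -17 − (-16) + 6 = 5.
GR = (1 − 1/4) × 5² / 24 = 0.75 × 25 / 24 = 0.78125 dB.
Output = -17 − 0.78125 = -17.78125 dBu.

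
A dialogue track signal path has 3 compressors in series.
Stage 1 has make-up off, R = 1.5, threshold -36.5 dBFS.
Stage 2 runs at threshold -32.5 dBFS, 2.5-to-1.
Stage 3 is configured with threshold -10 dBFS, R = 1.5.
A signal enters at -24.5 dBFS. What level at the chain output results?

Stage 1: overshoot 12 dB → 12/1.5 = 8 dB → -28.5 dBFS.
Stage 2: overshoot 4 dB → 4/2.5 = 1.6 dB → -30.9 dBFS.
Stage 3: below threshold (-30.9 ≤ -10); passes unchanged; output -30.9 dBFS.

-30.9 dBFS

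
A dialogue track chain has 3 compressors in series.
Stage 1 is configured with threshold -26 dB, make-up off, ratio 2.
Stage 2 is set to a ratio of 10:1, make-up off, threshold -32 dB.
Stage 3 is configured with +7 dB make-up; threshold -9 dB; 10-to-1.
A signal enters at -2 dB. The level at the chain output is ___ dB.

-23.2 dB

Stage 1: overshoot 24 dB → 24/2 = 12 dB → -14 dB.
Stage 2: 18 dB above -32 dB, reduced 10:1 to 1.8 dB above → -30.2 dB.
Stage 3: -30.2 dB is at or below the -9 dB threshold — no compression; make-up brings it to -23.2 dB.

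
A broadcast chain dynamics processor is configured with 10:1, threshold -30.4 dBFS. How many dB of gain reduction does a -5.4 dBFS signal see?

The signal is 25 dB above threshold.
After 10:1 compression the overshoot becomes 25/10 = 2.5 dB.
So the signal is attenuated by 25 − 2.5 = 22.5 dB.

22.5 dB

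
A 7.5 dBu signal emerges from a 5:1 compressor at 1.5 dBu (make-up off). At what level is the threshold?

Input is 7.5 dB above T (since output overshoot × R = input overshoot: (1.5 − T)·5 = 7.5 − T gives T = 0 dBu).
Check: 0 + (7.5 − 0)/5 = 0 + 1.5 = 1.5 dBu. ✓

0 dBu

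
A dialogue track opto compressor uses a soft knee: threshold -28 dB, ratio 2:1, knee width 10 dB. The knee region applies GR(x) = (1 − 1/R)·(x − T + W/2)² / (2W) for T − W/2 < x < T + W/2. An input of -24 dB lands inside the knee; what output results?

-26.025 dB

x − T + W/2 = -24 − (-28) + 5 = 9.
GR = (1 − 1/2) × 9² / 20 = 0.5 × 81 / 20 = 2.025 dB.
Output = -24 − 2.025 = -26.025 dB.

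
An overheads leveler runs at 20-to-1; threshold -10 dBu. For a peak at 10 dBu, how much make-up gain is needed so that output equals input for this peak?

The peak compresses to -10 + 20/20 = -9 dBu.
To reach 10 dBu requires 10 − (-9) = 19 dB of make-up.

19 dB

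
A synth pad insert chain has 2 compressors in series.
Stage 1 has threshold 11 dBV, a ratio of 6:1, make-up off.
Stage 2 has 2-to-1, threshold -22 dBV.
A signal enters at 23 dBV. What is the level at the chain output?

-4.5 dBV

Stage 1: 23 dBV is 12 dB over 11 dBV; at 6:1 that becomes 2 dB over, giving 13 dBV.
Stage 2: overshoot 35 dB → 35/2 = 17.5 dB → -4.5 dBV.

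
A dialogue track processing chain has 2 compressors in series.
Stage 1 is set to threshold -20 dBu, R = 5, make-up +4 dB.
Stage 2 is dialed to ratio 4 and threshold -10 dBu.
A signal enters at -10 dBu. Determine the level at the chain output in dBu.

-14 dBu

Stage 1: overshoot 10 dB → 10/5 = 2 dB → -18 dBu; +4 dB make-up → -14 dBu.
Stage 2: -14 dBu is at or below the -10 dBu threshold — no compression; output -14 dBu.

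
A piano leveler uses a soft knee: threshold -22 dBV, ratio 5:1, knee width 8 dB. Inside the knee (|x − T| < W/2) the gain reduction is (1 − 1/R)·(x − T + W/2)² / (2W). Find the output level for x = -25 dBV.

x − T + W/2 = -25 − (-22) + 4 = 1.
GR = (1 − 1/5) × 1² / 16 = 0.8 × 1 / 16 = 0.05 dB.
Output = -25 − 0.05 = -25.05 dBV.

-25.05 dBV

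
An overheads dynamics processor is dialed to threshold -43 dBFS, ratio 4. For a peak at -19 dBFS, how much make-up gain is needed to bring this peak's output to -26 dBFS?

Overshoot 24 dB → 24/4 = 6 dB after compression, so the compressed level is -43 + 6 = -37 dBFS.
Make-up = target − compressed = -26 − (-37) = 11 dB.

11 dB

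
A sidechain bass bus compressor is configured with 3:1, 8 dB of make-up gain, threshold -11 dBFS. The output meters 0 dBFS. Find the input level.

-2 dBFS

Stripping the +8 dB make-up gives -8 dBFS at the gain stage.
The compressed level sits -8 − (-11) = 3 dB over threshold.
Before 3:1 compression the overshoot was 3 × 3 = 9 dB, so input = -11 + 9 = -2 dBFS.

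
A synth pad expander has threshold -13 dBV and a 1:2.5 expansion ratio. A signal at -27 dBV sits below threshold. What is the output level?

The input is 14 dB below the -13 dBV threshold.
A 1:2.5 expander multiplies undershoot by 2.5: 14 × 2.5 = 35 dB below threshold.
Output = -13 − 35 = -48 dBV.

-48 dBV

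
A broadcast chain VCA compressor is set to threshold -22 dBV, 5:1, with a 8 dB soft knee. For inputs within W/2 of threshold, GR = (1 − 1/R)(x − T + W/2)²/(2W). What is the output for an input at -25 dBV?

x − T + W/2 = -25 − (-22) + 4 = 1.
GR = (1 − 1/5) × 1² / 16 = 0.8 × 1 / 16 = 0.05 dB.
Output = -25 − 0.05 = -25.05 dBV.

-25.05 dBV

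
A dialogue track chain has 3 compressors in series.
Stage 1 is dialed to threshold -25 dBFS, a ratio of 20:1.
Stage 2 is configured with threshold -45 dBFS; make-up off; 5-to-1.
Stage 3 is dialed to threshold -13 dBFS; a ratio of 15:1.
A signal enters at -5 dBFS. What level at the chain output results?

-40.8 dBFS

Stage 1: -5 dBFS is 20 dB over -25 dBFS; at 20:1 that becomes 1 dB over, giving -24 dBFS.
Stage 2: -24 dBFS is 21 dB over -45 dBFS; at 5:1 that becomes 4.2 dB over, giving -40.8 dBFS.
Stage 3: -40.8 dBFS is at or below the -13 dBFS threshold — no compression; output -40.8 dBFS.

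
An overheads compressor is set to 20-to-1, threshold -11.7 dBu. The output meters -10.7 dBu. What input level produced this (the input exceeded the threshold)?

8.3 dBu

That's 1 dB above the -11.7 dBu threshold.
Input overshoot = R × output overshoot = 20 dB → input = -11.7 + 20 = 8.3 dBu.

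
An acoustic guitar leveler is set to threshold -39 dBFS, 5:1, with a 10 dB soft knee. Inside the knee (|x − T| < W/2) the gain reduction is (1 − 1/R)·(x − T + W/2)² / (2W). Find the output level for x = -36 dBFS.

x − T + W/2 = -36 − (-39) + 5 = 8.
GR = (1 − 1/5) × 8² / 20 = 0.8 × 64 / 20 = 2.56 dB.
Output = -36 − 2.56 = -38.56 dBFS.

-38.56 dBFS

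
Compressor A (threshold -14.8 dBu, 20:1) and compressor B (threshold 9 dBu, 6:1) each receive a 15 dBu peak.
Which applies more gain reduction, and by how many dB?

A: GR = 29.8 − 29.8/20 = 28.31 dB.
B: GR = 6 − 6/6 = 5 dB.
A reduces 23.31 dB more.

A, by 23.31 dB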